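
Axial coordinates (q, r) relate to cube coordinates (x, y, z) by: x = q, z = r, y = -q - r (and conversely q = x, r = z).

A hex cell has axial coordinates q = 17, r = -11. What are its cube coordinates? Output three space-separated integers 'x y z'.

Answer: 17 -6 -11

Derivation:
x = q = 17
z = r = -11
y = -x - z = -(17) - (-11) = -6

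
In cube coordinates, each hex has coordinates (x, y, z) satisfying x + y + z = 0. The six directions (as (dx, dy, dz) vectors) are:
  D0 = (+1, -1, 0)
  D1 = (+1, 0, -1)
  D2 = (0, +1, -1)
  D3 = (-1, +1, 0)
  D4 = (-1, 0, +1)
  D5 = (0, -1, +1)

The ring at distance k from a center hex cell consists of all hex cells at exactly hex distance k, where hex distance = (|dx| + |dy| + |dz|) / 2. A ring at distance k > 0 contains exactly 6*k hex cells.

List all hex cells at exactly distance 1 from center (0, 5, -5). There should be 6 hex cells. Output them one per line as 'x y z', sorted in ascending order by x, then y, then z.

Walk ring at distance 1 from (0, 5, -5):
Start at center + D4*1 = (-1, 5, -4)
  hex 0: (-1, 5, -4)
  hex 1: (0, 4, -4)
  hex 2: (1, 4, -5)
  hex 3: (1, 5, -6)
  hex 4: (0, 6, -6)
  hex 5: (-1, 6, -5)
Sorted: 6 hexes.

Answer: -1 5 -4
-1 6 -5
0 4 -4
0 6 -6
1 4 -5
1 5 -6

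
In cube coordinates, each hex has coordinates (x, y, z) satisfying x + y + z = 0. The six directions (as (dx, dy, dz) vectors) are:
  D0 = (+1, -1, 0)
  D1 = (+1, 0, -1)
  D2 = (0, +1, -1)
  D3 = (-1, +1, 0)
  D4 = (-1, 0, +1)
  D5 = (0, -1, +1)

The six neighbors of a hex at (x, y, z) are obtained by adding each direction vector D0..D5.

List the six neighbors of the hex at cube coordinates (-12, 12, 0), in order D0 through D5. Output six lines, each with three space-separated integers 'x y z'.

Center: (-12, 12, 0). Add each direction:
  D0: (-12, 12, 0) + (1, -1, 0) = (-11, 11, 0)
  D1: (-12, 12, 0) + (1, 0, -1) = (-11, 12, -1)
  D2: (-12, 12, 0) + (0, 1, -1) = (-12, 13, -1)
  D3: (-12, 12, 0) + (-1, 1, 0) = (-13, 13, 0)
  D4: (-12, 12, 0) + (-1, 0, 1) = (-13, 12, 1)
  D5: (-12, 12, 0) + (0, -1, 1) = (-12, 11, 1)

Answer: -11 11 0
-11 12 -1
-12 13 -1
-13 13 0
-13 12 1
-12 11 1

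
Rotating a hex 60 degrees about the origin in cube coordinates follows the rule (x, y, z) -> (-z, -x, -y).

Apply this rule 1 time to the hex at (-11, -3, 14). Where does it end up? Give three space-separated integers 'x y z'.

Answer: -14 11 3

Derivation:
Start: (-11, -3, 14)
Step 1: (-11, -3, 14) -> (-(14), -(-11), -(-3)) = (-14, 11, 3)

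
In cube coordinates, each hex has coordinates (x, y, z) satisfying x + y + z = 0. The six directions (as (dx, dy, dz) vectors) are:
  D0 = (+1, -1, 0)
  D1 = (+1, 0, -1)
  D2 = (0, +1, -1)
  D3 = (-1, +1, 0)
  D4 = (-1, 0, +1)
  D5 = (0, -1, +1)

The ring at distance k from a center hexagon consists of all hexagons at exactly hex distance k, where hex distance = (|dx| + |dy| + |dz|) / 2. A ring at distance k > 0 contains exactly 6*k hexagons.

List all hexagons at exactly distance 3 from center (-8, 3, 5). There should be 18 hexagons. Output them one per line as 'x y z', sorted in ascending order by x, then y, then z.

Walk ring at distance 3 from (-8, 3, 5):
Start at center + D4*3 = (-11, 3, 8)
  hex 0: (-11, 3, 8)
  hex 1: (-10, 2, 8)
  hex 2: (-9, 1, 8)
  hex 3: (-8, 0, 8)
  hex 4: (-7, 0, 7)
  hex 5: (-6, 0, 6)
  hex 6: (-5, 0, 5)
  hex 7: (-5, 1, 4)
  hex 8: (-5, 2, 3)
  hex 9: (-5, 3, 2)
  hex 10: (-6, 4, 2)
  hex 11: (-7, 5, 2)
  hex 12: (-8, 6, 2)
  hex 13: (-9, 6, 3)
  hex 14: (-10, 6, 4)
  hex 15: (-11, 6, 5)
  hex 16: (-11, 5, 6)
  hex 17: (-11, 4, 7)
Sorted: 18 hexes.

Answer: -11 3 8
-11 4 7
-11 5 6
-11 6 5
-10 2 8
-10 6 4
-9 1 8
-9 6 3
-8 0 8
-8 6 2
-7 0 7
-7 5 2
-6 0 6
-6 4 2
-5 0 5
-5 1 4
-5 2 3
-5 3 2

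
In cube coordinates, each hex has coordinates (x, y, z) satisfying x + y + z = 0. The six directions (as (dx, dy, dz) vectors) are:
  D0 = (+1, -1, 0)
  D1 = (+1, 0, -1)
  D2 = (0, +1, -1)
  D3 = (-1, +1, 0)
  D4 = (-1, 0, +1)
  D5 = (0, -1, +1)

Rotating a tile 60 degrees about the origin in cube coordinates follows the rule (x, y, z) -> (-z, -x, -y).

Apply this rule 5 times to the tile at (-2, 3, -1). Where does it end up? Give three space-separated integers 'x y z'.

Answer: -3 1 2

Derivation:
Start: (-2, 3, -1)
Step 1: (-2, 3, -1) -> (-(-1), -(-2), -(3)) = (1, 2, -3)
Step 2: (1, 2, -3) -> (-(-3), -(1), -(2)) = (3, -1, -2)
Step 3: (3, -1, -2) -> (-(-2), -(3), -(-1)) = (2, -3, 1)
Step 4: (2, -3, 1) -> (-(1), -(2), -(-3)) = (-1, -2, 3)
Step 5: (-1, -2, 3) -> (-(3), -(-1), -(-2)) = (-3, 1, 2)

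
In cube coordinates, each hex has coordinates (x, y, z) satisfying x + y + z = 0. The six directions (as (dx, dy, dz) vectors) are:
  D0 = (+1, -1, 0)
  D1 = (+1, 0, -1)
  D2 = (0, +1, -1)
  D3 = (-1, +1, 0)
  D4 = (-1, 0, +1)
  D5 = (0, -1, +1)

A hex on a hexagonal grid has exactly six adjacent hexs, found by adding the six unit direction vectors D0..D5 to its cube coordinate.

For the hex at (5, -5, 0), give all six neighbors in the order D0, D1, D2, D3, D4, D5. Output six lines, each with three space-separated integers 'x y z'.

Center: (5, -5, 0). Add each direction:
  D0: (5, -5, 0) + (1, -1, 0) = (6, -6, 0)
  D1: (5, -5, 0) + (1, 0, -1) = (6, -5, -1)
  D2: (5, -5, 0) + (0, 1, -1) = (5, -4, -1)
  D3: (5, -5, 0) + (-1, 1, 0) = (4, -4, 0)
  D4: (5, -5, 0) + (-1, 0, 1) = (4, -5, 1)
  D5: (5, -5, 0) + (0, -1, 1) = (5, -6, 1)

Answer: 6 -6 0
6 -5 -1
5 -4 -1
4 -4 0
4 -5 1
5 -6 1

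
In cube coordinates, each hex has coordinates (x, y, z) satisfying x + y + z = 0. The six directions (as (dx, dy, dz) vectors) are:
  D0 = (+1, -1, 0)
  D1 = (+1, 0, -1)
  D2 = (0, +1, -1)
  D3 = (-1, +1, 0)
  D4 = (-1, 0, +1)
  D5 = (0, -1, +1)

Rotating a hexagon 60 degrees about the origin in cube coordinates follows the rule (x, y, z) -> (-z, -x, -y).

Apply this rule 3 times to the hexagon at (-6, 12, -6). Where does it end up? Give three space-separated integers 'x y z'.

Start: (-6, 12, -6)
Step 1: (-6, 12, -6) -> (-(-6), -(-6), -(12)) = (6, 6, -12)
Step 2: (6, 6, -12) -> (-(-12), -(6), -(6)) = (12, -6, -6)
Step 3: (12, -6, -6) -> (-(-6), -(12), -(-6)) = (6, -12, 6)

Answer: 6 -12 6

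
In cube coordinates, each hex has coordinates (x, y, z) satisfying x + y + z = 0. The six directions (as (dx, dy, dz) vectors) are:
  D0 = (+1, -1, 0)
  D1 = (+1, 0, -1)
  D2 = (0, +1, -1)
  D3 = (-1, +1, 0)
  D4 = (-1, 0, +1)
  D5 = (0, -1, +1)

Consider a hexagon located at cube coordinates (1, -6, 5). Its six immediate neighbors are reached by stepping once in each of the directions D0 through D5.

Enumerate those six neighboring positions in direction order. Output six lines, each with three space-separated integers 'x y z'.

Answer: 2 -7 5
2 -6 4
1 -5 4
0 -5 5
0 -6 6
1 -7 6

Derivation:
Center: (1, -6, 5). Add each direction:
  D0: (1, -6, 5) + (1, -1, 0) = (2, -7, 5)
  D1: (1, -6, 5) + (1, 0, -1) = (2, -6, 4)
  D2: (1, -6, 5) + (0, 1, -1) = (1, -5, 4)
  D3: (1, -6, 5) + (-1, 1, 0) = (0, -5, 5)
  D4: (1, -6, 5) + (-1, 0, 1) = (0, -6, 6)
  D5: (1, -6, 5) + (0, -1, 1) = (1, -7, 6)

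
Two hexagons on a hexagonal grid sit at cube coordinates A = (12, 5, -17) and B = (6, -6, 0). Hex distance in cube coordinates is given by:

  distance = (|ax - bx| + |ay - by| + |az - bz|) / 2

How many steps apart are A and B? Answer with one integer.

Answer: 17

Derivation:
|ax - bx| = |12 - 6| = 6
|ay - by| = |5 - (-6)| = 11
|az - bz| = |-17 - 0| = 17
distance = (6 + 11 + 17) / 2 = 34 / 2 = 17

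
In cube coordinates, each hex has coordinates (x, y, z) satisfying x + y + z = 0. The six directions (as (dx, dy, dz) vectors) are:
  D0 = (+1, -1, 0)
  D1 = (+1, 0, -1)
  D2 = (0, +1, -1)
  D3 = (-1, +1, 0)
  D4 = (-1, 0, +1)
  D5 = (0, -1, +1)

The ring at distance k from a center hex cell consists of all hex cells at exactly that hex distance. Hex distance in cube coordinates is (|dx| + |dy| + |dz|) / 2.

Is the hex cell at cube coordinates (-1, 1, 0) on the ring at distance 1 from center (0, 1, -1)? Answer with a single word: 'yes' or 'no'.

Answer: yes

Derivation:
|px - cx| = |-1 - 0| = 1
|py - cy| = |1 - 1| = 0
|pz - cz| = |0 - (-1)| = 1
distance = (1+0+1)/2 = 2/2 = 1
radius = 1; distance == radius -> yes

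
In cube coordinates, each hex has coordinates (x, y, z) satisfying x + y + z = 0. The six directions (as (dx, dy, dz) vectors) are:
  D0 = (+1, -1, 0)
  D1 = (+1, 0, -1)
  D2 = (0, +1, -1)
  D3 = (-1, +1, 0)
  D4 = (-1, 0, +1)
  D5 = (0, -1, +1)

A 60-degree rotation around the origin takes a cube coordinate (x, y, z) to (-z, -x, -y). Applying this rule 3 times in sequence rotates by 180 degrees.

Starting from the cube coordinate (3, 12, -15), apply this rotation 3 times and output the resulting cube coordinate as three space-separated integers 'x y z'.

Answer: -3 -12 15

Derivation:
Start: (3, 12, -15)
Step 1: (3, 12, -15) -> (-(-15), -(3), -(12)) = (15, -3, -12)
Step 2: (15, -3, -12) -> (-(-12), -(15), -(-3)) = (12, -15, 3)
Step 3: (12, -15, 3) -> (-(3), -(12), -(-15)) = (-3, -12, 15)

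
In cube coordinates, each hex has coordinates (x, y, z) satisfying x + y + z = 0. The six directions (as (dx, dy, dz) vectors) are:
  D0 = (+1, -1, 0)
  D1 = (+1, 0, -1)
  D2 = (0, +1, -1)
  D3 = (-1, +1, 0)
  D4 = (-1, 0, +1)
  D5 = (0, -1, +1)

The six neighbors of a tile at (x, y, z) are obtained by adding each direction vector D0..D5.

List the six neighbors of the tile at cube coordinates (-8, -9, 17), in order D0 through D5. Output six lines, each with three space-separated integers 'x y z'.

Center: (-8, -9, 17). Add each direction:
  D0: (-8, -9, 17) + (1, -1, 0) = (-7, -10, 17)
  D1: (-8, -9, 17) + (1, 0, -1) = (-7, -9, 16)
  D2: (-8, -9, 17) + (0, 1, -1) = (-8, -8, 16)
  D3: (-8, -9, 17) + (-1, 1, 0) = (-9, -8, 17)
  D4: (-8, -9, 17) + (-1, 0, 1) = (-9, -9, 18)
  D5: (-8, -9, 17) + (0, -1, 1) = (-8, -10, 18)

Answer: -7 -10 17
-7 -9 16
-8 -8 16
-9 -8 17
-9 -9 18
-8 -10 18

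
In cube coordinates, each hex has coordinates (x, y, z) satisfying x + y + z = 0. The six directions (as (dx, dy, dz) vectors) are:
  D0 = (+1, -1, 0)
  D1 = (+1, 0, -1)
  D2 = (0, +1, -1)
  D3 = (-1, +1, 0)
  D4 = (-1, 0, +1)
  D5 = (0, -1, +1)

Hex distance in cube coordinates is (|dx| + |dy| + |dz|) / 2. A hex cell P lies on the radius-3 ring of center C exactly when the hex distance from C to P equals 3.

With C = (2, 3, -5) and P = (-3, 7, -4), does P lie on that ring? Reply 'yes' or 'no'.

|px - cx| = |-3 - 2| = 5
|py - cy| = |7 - 3| = 4
|pz - cz| = |-4 - (-5)| = 1
distance = (5+4+1)/2 = 10/2 = 5
radius = 3; distance != radius -> no

Answer: no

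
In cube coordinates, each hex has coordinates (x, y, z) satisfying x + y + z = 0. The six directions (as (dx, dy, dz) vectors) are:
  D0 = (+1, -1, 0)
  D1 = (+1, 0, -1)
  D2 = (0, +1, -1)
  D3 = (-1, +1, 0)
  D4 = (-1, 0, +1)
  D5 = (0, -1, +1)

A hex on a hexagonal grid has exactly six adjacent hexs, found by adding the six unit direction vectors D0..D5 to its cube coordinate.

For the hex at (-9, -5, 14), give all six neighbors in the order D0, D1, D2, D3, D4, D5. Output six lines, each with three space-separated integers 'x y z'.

Center: (-9, -5, 14). Add each direction:
  D0: (-9, -5, 14) + (1, -1, 0) = (-8, -6, 14)
  D1: (-9, -5, 14) + (1, 0, -1) = (-8, -5, 13)
  D2: (-9, -5, 14) + (0, 1, -1) = (-9, -4, 13)
  D3: (-9, -5, 14) + (-1, 1, 0) = (-10, -4, 14)
  D4: (-9, -5, 14) + (-1, 0, 1) = (-10, -5, 15)
  D5: (-9, -5, 14) + (0, -1, 1) = (-9, -6, 15)

Answer: -8 -6 14
-8 -5 13
-9 -4 13
-10 -4 14
-10 -5 15
-9 -6 15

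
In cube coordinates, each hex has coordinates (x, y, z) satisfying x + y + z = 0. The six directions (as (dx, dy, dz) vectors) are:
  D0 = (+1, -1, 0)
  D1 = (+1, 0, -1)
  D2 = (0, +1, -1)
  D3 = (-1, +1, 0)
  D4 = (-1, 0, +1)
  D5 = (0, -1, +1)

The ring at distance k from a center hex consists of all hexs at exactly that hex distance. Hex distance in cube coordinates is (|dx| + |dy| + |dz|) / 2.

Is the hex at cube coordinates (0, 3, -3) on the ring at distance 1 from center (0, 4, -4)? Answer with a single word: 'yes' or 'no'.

Answer: yes

Derivation:
|px - cx| = |0 - 0| = 0
|py - cy| = |3 - 4| = 1
|pz - cz| = |-3 - (-4)| = 1
distance = (0+1+1)/2 = 2/2 = 1
radius = 1; distance == radius -> yes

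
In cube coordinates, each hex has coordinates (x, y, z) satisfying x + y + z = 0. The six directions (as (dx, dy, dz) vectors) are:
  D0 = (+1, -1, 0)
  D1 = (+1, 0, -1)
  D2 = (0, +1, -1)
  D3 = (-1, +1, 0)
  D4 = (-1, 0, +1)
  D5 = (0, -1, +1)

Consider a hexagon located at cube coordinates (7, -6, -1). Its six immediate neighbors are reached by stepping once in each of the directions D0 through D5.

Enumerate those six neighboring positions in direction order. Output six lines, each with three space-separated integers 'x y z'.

Answer: 8 -7 -1
8 -6 -2
7 -5 -2
6 -5 -1
6 -6 0
7 -7 0

Derivation:
Center: (7, -6, -1). Add each direction:
  D0: (7, -6, -1) + (1, -1, 0) = (8, -7, -1)
  D1: (7, -6, -1) + (1, 0, -1) = (8, -6, -2)
  D2: (7, -6, -1) + (0, 1, -1) = (7, -5, -2)
  D3: (7, -6, -1) + (-1, 1, 0) = (6, -5, -1)
  D4: (7, -6, -1) + (-1, 0, 1) = (6, -6, 0)
  D5: (7, -6, -1) + (0, -1, 1) = (7, -7, 0)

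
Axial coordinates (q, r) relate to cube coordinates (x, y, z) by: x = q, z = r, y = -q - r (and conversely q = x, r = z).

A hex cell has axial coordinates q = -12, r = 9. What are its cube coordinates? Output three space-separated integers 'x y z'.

Answer: -12 3 9

Derivation:
x = q = -12
z = r = 9
y = -x - z = -(-12) - (9) = 3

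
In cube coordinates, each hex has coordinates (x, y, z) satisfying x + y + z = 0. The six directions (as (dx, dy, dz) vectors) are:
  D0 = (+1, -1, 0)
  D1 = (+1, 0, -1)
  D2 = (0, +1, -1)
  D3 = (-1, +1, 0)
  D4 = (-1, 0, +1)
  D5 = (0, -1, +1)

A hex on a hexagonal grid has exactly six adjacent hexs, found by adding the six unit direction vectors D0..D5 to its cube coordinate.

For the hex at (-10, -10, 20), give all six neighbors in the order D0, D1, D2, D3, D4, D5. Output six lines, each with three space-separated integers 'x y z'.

Answer: -9 -11 20
-9 -10 19
-10 -9 19
-11 -9 20
-11 -10 21
-10 -11 21

Derivation:
Center: (-10, -10, 20). Add each direction:
  D0: (-10, -10, 20) + (1, -1, 0) = (-9, -11, 20)
  D1: (-10, -10, 20) + (1, 0, -1) = (-9, -10, 19)
  D2: (-10, -10, 20) + (0, 1, -1) = (-10, -9, 19)
  D3: (-10, -10, 20) + (-1, 1, 0) = (-11, -9, 20)
  D4: (-10, -10, 20) + (-1, 0, 1) = (-11, -10, 21)
  D5: (-10, -10, 20) + (0, -1, 1) = (-10, -11, 21)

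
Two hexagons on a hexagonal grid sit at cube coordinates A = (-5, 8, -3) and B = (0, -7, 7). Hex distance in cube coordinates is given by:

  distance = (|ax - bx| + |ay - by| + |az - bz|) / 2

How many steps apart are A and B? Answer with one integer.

|ax - bx| = |-5 - 0| = 5
|ay - by| = |8 - (-7)| = 15
|az - bz| = |-3 - 7| = 10
distance = (5 + 15 + 10) / 2 = 30 / 2 = 15

Answer: 15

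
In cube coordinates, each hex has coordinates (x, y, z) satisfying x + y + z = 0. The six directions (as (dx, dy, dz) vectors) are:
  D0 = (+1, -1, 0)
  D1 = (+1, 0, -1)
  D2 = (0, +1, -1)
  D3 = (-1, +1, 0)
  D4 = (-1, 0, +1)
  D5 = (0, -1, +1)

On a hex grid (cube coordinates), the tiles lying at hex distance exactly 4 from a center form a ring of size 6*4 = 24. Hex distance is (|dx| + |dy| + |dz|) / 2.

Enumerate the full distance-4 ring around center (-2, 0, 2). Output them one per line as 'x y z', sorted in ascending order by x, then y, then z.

Answer: -6 0 6
-6 1 5
-6 2 4
-6 3 3
-6 4 2
-5 -1 6
-5 4 1
-4 -2 6
-4 4 0
-3 -3 6
-3 4 -1
-2 -4 6
-2 4 -2
-1 -4 5
-1 3 -2
0 -4 4
0 2 -2
1 -4 3
1 1 -2
2 -4 2
2 -3 1
2 -2 0
2 -1 -1
2 0 -2

Derivation:
Walk ring at distance 4 from (-2, 0, 2):
Start at center + D4*4 = (-6, 0, 6)
  hex 0: (-6, 0, 6)
  hex 1: (-5, -1, 6)
  hex 2: (-4, -2, 6)
  hex 3: (-3, -3, 6)
  hex 4: (-2, -4, 6)
  hex 5: (-1, -4, 5)
  hex 6: (0, -4, 4)
  hex 7: (1, -4, 3)
  hex 8: (2, -4, 2)
  hex 9: (2, -3, 1)
  hex 10: (2, -2, 0)
  hex 11: (2, -1, -1)
  hex 12: (2, 0, -2)
  hex 13: (1, 1, -2)
  hex 14: (0, 2, -2)
  hex 15: (-1, 3, -2)
  hex 16: (-2, 4, -2)
  hex 17: (-3, 4, -1)
  hex 18: (-4, 4, 0)
  hex 19: (-5, 4, 1)
  hex 20: (-6, 4, 2)
  hex 21: (-6, 3, 3)
  hex 22: (-6, 2, 4)
  hex 23: (-6, 1, 5)
Sorted: 24 hexes.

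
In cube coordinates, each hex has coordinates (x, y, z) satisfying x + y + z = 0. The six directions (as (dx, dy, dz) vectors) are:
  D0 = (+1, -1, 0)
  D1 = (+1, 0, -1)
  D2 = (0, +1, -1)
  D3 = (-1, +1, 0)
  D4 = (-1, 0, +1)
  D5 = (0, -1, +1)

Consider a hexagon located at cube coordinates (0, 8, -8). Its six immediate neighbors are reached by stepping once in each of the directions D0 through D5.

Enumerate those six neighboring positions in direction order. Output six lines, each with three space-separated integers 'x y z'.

Answer: 1 7 -8
1 8 -9
0 9 -9
-1 9 -8
-1 8 -7
0 7 -7

Derivation:
Center: (0, 8, -8). Add each direction:
  D0: (0, 8, -8) + (1, -1, 0) = (1, 7, -8)
  D1: (0, 8, -8) + (1, 0, -1) = (1, 8, -9)
  D2: (0, 8, -8) + (0, 1, -1) = (0, 9, -9)
  D3: (0, 8, -8) + (-1, 1, 0) = (-1, 9, -8)
  D4: (0, 8, -8) + (-1, 0, 1) = (-1, 8, -7)
  D5: (0, 8, -8) + (0, -1, 1) = (0, 7, -7)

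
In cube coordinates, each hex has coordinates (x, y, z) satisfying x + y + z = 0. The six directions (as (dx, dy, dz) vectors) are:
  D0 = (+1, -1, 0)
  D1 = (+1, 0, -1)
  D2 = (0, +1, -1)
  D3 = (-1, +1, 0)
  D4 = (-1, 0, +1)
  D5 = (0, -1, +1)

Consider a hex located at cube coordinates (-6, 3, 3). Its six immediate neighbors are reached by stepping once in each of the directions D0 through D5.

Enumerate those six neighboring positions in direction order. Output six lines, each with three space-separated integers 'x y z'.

Answer: -5 2 3
-5 3 2
-6 4 2
-7 4 3
-7 3 4
-6 2 4

Derivation:
Center: (-6, 3, 3). Add each direction:
  D0: (-6, 3, 3) + (1, -1, 0) = (-5, 2, 3)
  D1: (-6, 3, 3) + (1, 0, -1) = (-5, 3, 2)
  D2: (-6, 3, 3) + (0, 1, -1) = (-6, 4, 2)
  D3: (-6, 3, 3) + (-1, 1, 0) = (-7, 4, 3)
  D4: (-6, 3, 3) + (-1, 0, 1) = (-7, 3, 4)
  D5: (-6, 3, 3) + (0, -1, 1) = (-6, 2, 4)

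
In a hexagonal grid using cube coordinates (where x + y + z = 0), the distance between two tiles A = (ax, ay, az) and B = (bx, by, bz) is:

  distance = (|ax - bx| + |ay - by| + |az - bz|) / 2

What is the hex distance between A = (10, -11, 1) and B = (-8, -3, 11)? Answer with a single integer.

Answer: 18

Derivation:
|ax - bx| = |10 - (-8)| = 18
|ay - by| = |-11 - (-3)| = 8
|az - bz| = |1 - 11| = 10
distance = (18 + 8 + 10) / 2 = 36 / 2 = 18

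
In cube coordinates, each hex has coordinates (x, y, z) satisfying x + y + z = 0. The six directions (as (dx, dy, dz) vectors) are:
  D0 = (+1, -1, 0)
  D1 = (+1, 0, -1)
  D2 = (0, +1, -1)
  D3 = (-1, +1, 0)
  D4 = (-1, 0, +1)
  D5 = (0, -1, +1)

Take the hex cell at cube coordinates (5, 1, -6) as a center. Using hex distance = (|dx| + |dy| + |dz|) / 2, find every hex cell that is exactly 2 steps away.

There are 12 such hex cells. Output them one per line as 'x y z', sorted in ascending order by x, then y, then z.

Walk ring at distance 2 from (5, 1, -6):
Start at center + D4*2 = (3, 1, -4)
  hex 0: (3, 1, -4)
  hex 1: (4, 0, -4)
  hex 2: (5, -1, -4)
  hex 3: (6, -1, -5)
  hex 4: (7, -1, -6)
  hex 5: (7, 0, -7)
  hex 6: (7, 1, -8)
  hex 7: (6, 2, -8)
  hex 8: (5, 3, -8)
  hex 9: (4, 3, -7)
  hex 10: (3, 3, -6)
  hex 11: (3, 2, -5)
Sorted: 12 hexes.

Answer: 3 1 -4
3 2 -5
3 3 -6
4 0 -4
4 3 -7
5 -1 -4
5 3 -8
6 -1 -5
6 2 -8
7 -1 -6
7 0 -7
7 1 -8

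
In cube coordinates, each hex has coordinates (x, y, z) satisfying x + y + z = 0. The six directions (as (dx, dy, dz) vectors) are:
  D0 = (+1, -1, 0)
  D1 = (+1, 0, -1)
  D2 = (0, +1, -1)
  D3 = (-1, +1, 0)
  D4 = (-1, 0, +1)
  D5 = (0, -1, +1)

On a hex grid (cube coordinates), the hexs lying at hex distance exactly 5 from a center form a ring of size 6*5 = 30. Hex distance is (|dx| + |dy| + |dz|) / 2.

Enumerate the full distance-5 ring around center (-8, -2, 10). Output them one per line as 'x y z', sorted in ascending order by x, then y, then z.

Answer: -13 -2 15
-13 -1 14
-13 0 13
-13 1 12
-13 2 11
-13 3 10
-12 -3 15
-12 3 9
-11 -4 15
-11 3 8
-10 -5 15
-10 3 7
-9 -6 15
-9 3 6
-8 -7 15
-8 3 5
-7 -7 14
-7 2 5
-6 -7 13
-6 1 5
-5 -7 12
-5 0 5
-4 -7 11
-4 -1 5
-3 -7 10
-3 -6 9
-3 -5 8
-3 -4 7
-3 -3 6
-3 -2 5

Derivation:
Walk ring at distance 5 from (-8, -2, 10):
Start at center + D4*5 = (-13, -2, 15)
  hex 0: (-13, -2, 15)
  hex 1: (-12, -3, 15)
  hex 2: (-11, -4, 15)
  hex 3: (-10, -5, 15)
  hex 4: (-9, -6, 15)
  hex 5: (-8, -7, 15)
  hex 6: (-7, -7, 14)
  hex 7: (-6, -7, 13)
  hex 8: (-5, -7, 12)
  hex 9: (-4, -7, 11)
  hex 10: (-3, -7, 10)
  hex 11: (-3, -6, 9)
  hex 12: (-3, -5, 8)
  hex 13: (-3, -4, 7)
  hex 14: (-3, -3, 6)
  hex 15: (-3, -2, 5)
  hex 16: (-4, -1, 5)
  hex 17: (-5, 0, 5)
  hex 18: (-6, 1, 5)
  hex 19: (-7, 2, 5)
  hex 20: (-8, 3, 5)
  hex 21: (-9, 3, 6)
  hex 22: (-10, 3, 7)
  hex 23: (-11, 3, 8)
  hex 24: (-12, 3, 9)
  hex 25: (-13, 3, 10)
  hex 26: (-13, 2, 11)
  hex 27: (-13, 1, 12)
  hex 28: (-13, 0, 13)
  hex 29: (-13, -1, 14)
Sorted: 30 hexes.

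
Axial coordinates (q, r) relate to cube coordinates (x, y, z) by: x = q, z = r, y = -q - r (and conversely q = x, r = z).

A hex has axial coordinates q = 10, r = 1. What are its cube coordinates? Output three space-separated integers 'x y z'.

x = q = 10
z = r = 1
y = -x - z = -(10) - (1) = -11

Answer: 10 -11 1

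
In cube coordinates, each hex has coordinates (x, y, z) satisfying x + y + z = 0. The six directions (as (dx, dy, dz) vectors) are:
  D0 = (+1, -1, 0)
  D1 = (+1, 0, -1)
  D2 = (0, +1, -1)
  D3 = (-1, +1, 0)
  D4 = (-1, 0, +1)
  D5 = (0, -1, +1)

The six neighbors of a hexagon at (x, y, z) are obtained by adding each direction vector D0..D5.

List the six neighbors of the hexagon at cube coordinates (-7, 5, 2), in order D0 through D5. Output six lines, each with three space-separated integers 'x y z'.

Center: (-7, 5, 2). Add each direction:
  D0: (-7, 5, 2) + (1, -1, 0) = (-6, 4, 2)
  D1: (-7, 5, 2) + (1, 0, -1) = (-6, 5, 1)
  D2: (-7, 5, 2) + (0, 1, -1) = (-7, 6, 1)
  D3: (-7, 5, 2) + (-1, 1, 0) = (-8, 6, 2)
  D4: (-7, 5, 2) + (-1, 0, 1) = (-8, 5, 3)
  D5: (-7, 5, 2) + (0, -1, 1) = (-7, 4, 3)

Answer: -6 4 2
-6 5 1
-7 6 1
-8 6 2
-8 5 3
-7 4 3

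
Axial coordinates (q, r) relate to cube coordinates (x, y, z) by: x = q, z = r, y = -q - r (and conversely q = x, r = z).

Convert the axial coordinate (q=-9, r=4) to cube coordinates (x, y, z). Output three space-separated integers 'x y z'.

x = q = -9
z = r = 4
y = -x - z = -(-9) - (4) = 5

Answer: -9 5 4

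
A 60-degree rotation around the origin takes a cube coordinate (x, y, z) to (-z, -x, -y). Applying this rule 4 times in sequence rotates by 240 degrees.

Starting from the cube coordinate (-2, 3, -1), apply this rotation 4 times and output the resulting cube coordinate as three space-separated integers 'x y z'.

Answer: -1 -2 3

Derivation:
Start: (-2, 3, -1)
Step 1: (-2, 3, -1) -> (-(-1), -(-2), -(3)) = (1, 2, -3)
Step 2: (1, 2, -3) -> (-(-3), -(1), -(2)) = (3, -1, -2)
Step 3: (3, -1, -2) -> (-(-2), -(3), -(-1)) = (2, -3, 1)
Step 4: (2, -3, 1) -> (-(1), -(2), -(-3)) = (-1, -2, 3)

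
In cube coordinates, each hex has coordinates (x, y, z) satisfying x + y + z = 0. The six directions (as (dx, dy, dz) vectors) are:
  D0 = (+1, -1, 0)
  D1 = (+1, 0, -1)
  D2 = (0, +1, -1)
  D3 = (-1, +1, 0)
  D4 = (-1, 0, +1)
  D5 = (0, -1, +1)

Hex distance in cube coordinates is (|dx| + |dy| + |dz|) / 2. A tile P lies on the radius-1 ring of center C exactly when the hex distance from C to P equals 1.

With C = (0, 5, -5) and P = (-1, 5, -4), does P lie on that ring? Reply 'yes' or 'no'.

|px - cx| = |-1 - 0| = 1
|py - cy| = |5 - 5| = 0
|pz - cz| = |-4 - (-5)| = 1
distance = (1+0+1)/2 = 2/2 = 1
radius = 1; distance == radius -> yes

Answer: yes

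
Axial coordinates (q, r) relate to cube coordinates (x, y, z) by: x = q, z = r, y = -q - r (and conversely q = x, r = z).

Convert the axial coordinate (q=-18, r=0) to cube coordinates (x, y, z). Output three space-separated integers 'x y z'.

Answer: -18 18 0

Derivation:
x = q = -18
z = r = 0
y = -x - z = -(-18) - (0) = 18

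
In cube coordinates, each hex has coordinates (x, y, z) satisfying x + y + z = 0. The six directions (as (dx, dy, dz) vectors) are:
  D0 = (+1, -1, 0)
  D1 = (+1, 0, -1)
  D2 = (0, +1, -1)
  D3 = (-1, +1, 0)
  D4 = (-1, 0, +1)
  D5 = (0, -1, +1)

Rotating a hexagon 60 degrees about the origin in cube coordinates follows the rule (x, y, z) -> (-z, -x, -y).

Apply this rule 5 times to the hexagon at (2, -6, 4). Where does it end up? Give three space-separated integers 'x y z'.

Start: (2, -6, 4)
Step 1: (2, -6, 4) -> (-(4), -(2), -(-6)) = (-4, -2, 6)
Step 2: (-4, -2, 6) -> (-(6), -(-4), -(-2)) = (-6, 4, 2)
Step 3: (-6, 4, 2) -> (-(2), -(-6), -(4)) = (-2, 6, -4)
Step 4: (-2, 6, -4) -> (-(-4), -(-2), -(6)) = (4, 2, -6)
Step 5: (4, 2, -6) -> (-(-6), -(4), -(2)) = (6, -4, -2)

Answer: 6 -4 -2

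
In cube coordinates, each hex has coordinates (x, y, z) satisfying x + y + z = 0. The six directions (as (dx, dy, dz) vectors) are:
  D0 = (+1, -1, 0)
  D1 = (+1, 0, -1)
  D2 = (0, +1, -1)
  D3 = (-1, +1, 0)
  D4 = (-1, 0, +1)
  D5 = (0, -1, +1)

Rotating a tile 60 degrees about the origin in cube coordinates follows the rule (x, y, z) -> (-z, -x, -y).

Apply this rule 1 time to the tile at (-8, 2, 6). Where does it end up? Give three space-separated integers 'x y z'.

Answer: -6 8 -2

Derivation:
Start: (-8, 2, 6)
Step 1: (-8, 2, 6) -> (-(6), -(-8), -(2)) = (-6, 8, -2)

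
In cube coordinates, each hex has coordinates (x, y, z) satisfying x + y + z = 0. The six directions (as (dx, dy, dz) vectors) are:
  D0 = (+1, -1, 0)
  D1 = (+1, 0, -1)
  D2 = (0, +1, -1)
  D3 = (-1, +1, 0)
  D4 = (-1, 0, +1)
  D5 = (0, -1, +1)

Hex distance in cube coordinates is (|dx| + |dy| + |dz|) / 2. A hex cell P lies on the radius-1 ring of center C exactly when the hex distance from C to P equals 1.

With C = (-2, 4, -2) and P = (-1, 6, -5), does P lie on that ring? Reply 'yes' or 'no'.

Answer: no

Derivation:
|px - cx| = |-1 - (-2)| = 1
|py - cy| = |6 - 4| = 2
|pz - cz| = |-5 - (-2)| = 3
distance = (1+2+3)/2 = 6/2 = 3
radius = 1; distance != radius -> no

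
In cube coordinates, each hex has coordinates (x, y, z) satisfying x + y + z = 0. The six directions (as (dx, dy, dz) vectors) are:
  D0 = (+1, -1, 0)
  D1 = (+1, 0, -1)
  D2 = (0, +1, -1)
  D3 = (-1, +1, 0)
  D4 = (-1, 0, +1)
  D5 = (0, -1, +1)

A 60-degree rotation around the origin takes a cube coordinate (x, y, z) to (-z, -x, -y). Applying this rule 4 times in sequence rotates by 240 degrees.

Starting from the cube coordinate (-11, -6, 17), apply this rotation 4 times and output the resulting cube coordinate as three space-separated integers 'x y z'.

Start: (-11, -6, 17)
Step 1: (-11, -6, 17) -> (-(17), -(-11), -(-6)) = (-17, 11, 6)
Step 2: (-17, 11, 6) -> (-(6), -(-17), -(11)) = (-6, 17, -11)
Step 3: (-6, 17, -11) -> (-(-11), -(-6), -(17)) = (11, 6, -17)
Step 4: (11, 6, -17) -> (-(-17), -(11), -(6)) = (17, -11, -6)

Answer: 17 -11 -6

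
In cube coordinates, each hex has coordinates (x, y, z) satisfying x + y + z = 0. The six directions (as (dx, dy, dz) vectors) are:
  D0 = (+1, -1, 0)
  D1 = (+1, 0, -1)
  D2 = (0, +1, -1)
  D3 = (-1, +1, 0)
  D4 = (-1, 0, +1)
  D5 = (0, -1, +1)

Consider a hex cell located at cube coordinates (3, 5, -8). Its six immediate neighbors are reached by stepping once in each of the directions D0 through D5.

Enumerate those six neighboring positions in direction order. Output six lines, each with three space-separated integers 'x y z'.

Center: (3, 5, -8). Add each direction:
  D0: (3, 5, -8) + (1, -1, 0) = (4, 4, -8)
  D1: (3, 5, -8) + (1, 0, -1) = (4, 5, -9)
  D2: (3, 5, -8) + (0, 1, -1) = (3, 6, -9)
  D3: (3, 5, -8) + (-1, 1, 0) = (2, 6, -8)
  D4: (3, 5, -8) + (-1, 0, 1) = (2, 5, -7)
  D5: (3, 5, -8) + (0, -1, 1) = (3, 4, -7)

Answer: 4 4 -8
4 5 -9
3 6 -9
2 6 -8
2 5 -7
3 4 -7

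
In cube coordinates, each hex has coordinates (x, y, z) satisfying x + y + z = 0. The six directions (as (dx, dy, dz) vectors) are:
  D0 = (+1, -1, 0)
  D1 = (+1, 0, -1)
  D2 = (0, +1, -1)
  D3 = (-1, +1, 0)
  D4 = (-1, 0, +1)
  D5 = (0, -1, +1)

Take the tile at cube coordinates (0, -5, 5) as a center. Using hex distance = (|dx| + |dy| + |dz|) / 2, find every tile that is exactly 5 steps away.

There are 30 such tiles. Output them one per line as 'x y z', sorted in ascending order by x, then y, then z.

Walk ring at distance 5 from (0, -5, 5):
Start at center + D4*5 = (-5, -5, 10)
  hex 0: (-5, -5, 10)
  hex 1: (-4, -6, 10)
  hex 2: (-3, -7, 10)
  hex 3: (-2, -8, 10)
  hex 4: (-1, -9, 10)
  hex 5: (0, -10, 10)
  hex 6: (1, -10, 9)
  hex 7: (2, -10, 8)
  hex 8: (3, -10, 7)
  hex 9: (4, -10, 6)
  hex 10: (5, -10, 5)
  hex 11: (5, -9, 4)
  hex 12: (5, -8, 3)
  hex 13: (5, -7, 2)
  hex 14: (5, -6, 1)
  hex 15: (5, -5, 0)
  hex 16: (4, -4, 0)
  hex 17: (3, -3, 0)
  hex 18: (2, -2, 0)
  hex 19: (1, -1, 0)
  hex 20: (0, 0, 0)
  hex 21: (-1, 0, 1)
  hex 22: (-2, 0, 2)
  hex 23: (-3, 0, 3)
  hex 24: (-4, 0, 4)
  hex 25: (-5, 0, 5)
  hex 26: (-5, -1, 6)
  hex 27: (-5, -2, 7)
  hex 28: (-5, -3, 8)
  hex 29: (-5, -4, 9)
Sorted: 30 hexes.

Answer: -5 -5 10
-5 -4 9
-5 -3 8
-5 -2 7
-5 -1 6
-5 0 5
-4 -6 10
-4 0 4
-3 -7 10
-3 0 3
-2 -8 10
-2 0 2
-1 -9 10
-1 0 1
0 -10 10
0 0 0
1 -10 9
1 -1 0
2 -10 8
2 -2 0
3 -10 7
3 -3 0
4 -10 6
4 -4 0
5 -10 5
5 -9 4
5 -8 3
5 -7 2
5 -6 1
5 -5 0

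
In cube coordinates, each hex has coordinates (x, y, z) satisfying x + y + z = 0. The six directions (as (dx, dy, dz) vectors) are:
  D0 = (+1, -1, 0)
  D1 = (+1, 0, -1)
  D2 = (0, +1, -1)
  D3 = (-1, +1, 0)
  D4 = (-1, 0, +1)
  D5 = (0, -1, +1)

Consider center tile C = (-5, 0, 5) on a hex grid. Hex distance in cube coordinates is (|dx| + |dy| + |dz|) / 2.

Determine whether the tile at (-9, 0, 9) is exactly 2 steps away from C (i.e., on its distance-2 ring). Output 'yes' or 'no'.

Answer: no

Derivation:
|px - cx| = |-9 - (-5)| = 4
|py - cy| = |0 - 0| = 0
|pz - cz| = |9 - 5| = 4
distance = (4+0+4)/2 = 8/2 = 4
radius = 2; distance != radius -> no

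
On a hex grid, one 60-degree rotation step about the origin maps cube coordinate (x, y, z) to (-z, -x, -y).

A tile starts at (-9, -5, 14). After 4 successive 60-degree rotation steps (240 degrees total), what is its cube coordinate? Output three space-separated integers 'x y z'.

Answer: 14 -9 -5

Derivation:
Start: (-9, -5, 14)
Step 1: (-9, -5, 14) -> (-(14), -(-9), -(-5)) = (-14, 9, 5)
Step 2: (-14, 9, 5) -> (-(5), -(-14), -(9)) = (-5, 14, -9)
Step 3: (-5, 14, -9) -> (-(-9), -(-5), -(14)) = (9, 5, -14)
Step 4: (9, 5, -14) -> (-(-14), -(9), -(5)) = (14, -9, -5)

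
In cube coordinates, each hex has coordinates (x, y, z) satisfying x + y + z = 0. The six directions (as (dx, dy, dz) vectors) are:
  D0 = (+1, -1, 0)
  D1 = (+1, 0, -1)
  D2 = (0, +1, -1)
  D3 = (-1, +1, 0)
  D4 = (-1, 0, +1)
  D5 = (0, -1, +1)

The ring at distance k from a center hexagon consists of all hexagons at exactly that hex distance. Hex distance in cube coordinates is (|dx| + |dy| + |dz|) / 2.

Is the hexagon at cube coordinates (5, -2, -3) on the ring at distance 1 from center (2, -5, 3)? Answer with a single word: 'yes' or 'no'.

|px - cx| = |5 - 2| = 3
|py - cy| = |-2 - (-5)| = 3
|pz - cz| = |-3 - 3| = 6
distance = (3+3+6)/2 = 12/2 = 6
radius = 1; distance != radius -> no

Answer: no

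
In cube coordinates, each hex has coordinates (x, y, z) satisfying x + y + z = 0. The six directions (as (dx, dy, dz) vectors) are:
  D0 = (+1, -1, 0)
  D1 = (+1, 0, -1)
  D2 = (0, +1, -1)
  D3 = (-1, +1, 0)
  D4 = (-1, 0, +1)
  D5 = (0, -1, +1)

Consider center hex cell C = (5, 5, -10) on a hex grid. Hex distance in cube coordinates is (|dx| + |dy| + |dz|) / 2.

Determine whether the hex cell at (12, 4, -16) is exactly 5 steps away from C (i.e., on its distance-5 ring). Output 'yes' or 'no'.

|px - cx| = |12 - 5| = 7
|py - cy| = |4 - 5| = 1
|pz - cz| = |-16 - (-10)| = 6
distance = (7+1+6)/2 = 14/2 = 7
radius = 5; distance != radius -> no

Answer: no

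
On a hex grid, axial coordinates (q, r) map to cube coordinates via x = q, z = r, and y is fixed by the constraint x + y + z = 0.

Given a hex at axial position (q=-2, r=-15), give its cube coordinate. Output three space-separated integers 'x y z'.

x = q = -2
z = r = -15
y = -x - z = -(-2) - (-15) = 17

Answer: -2 17 -15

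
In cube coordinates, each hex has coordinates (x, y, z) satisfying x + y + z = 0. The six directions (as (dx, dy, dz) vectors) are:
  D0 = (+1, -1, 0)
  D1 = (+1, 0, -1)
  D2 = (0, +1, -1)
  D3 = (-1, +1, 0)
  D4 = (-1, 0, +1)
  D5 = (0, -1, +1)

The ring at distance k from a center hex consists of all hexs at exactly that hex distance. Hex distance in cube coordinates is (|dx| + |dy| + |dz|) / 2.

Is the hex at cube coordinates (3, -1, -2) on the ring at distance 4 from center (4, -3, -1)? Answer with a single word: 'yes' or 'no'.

|px - cx| = |3 - 4| = 1
|py - cy| = |-1 - (-3)| = 2
|pz - cz| = |-2 - (-1)| = 1
distance = (1+2+1)/2 = 4/2 = 2
radius = 4; distance != radius -> no

Answer: no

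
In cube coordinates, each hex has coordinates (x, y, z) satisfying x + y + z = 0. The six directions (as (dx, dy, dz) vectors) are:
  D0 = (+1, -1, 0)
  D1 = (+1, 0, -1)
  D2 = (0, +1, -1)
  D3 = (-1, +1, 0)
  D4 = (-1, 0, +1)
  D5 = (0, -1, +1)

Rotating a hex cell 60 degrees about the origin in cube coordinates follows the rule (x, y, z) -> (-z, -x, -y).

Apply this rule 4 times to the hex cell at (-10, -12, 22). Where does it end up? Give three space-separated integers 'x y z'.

Start: (-10, -12, 22)
Step 1: (-10, -12, 22) -> (-(22), -(-10), -(-12)) = (-22, 10, 12)
Step 2: (-22, 10, 12) -> (-(12), -(-22), -(10)) = (-12, 22, -10)
Step 3: (-12, 22, -10) -> (-(-10), -(-12), -(22)) = (10, 12, -22)
Step 4: (10, 12, -22) -> (-(-22), -(10), -(12)) = (22, -10, -12)

Answer: 22 -10 -12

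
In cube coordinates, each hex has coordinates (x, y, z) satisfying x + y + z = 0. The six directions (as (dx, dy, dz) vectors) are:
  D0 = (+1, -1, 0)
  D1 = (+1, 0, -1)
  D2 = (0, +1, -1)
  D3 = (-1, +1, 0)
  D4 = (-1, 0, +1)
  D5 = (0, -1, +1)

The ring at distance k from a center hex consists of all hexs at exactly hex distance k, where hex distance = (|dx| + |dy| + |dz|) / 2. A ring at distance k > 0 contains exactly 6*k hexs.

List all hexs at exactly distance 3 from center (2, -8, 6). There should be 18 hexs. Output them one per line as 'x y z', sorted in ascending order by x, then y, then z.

Answer: -1 -8 9
-1 -7 8
-1 -6 7
-1 -5 6
0 -9 9
0 -5 5
1 -10 9
1 -5 4
2 -11 9
2 -5 3
3 -11 8
3 -6 3
4 -11 7
4 -7 3
5 -11 6
5 -10 5
5 -9 4
5 -8 3

Derivation:
Walk ring at distance 3 from (2, -8, 6):
Start at center + D4*3 = (-1, -8, 9)
  hex 0: (-1, -8, 9)
  hex 1: (0, -9, 9)
  hex 2: (1, -10, 9)
  hex 3: (2, -11, 9)
  hex 4: (3, -11, 8)
  hex 5: (4, -11, 7)
  hex 6: (5, -11, 6)
  hex 7: (5, -10, 5)
  hex 8: (5, -9, 4)
  hex 9: (5, -8, 3)
  hex 10: (4, -7, 3)
  hex 11: (3, -6, 3)
  hex 12: (2, -5, 3)
  hex 13: (1, -5, 4)
  hex 14: (0, -5, 5)
  hex 15: (-1, -5, 6)
  hex 16: (-1, -6, 7)
  hex 17: (-1, -7, 8)
Sorted: 18 hexes.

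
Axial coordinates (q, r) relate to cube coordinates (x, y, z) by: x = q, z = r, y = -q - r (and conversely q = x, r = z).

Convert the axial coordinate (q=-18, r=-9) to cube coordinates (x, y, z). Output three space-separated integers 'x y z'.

Answer: -18 27 -9

Derivation:
x = q = -18
z = r = -9
y = -x - z = -(-18) - (-9) = 27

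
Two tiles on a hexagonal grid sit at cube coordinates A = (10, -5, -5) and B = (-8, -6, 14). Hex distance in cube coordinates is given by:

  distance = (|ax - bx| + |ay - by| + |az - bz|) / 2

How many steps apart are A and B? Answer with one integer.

|ax - bx| = |10 - (-8)| = 18
|ay - by| = |-5 - (-6)| = 1
|az - bz| = |-5 - 14| = 19
distance = (18 + 1 + 19) / 2 = 38 / 2 = 19

Answer: 19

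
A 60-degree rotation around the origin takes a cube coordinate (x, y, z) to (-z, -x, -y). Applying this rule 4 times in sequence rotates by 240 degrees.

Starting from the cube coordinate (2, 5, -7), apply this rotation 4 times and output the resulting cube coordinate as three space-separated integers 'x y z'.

Start: (2, 5, -7)
Step 1: (2, 5, -7) -> (-(-7), -(2), -(5)) = (7, -2, -5)
Step 2: (7, -2, -5) -> (-(-5), -(7), -(-2)) = (5, -7, 2)
Step 3: (5, -7, 2) -> (-(2), -(5), -(-7)) = (-2, -5, 7)
Step 4: (-2, -5, 7) -> (-(7), -(-2), -(-5)) = (-7, 2, 5)

Answer: -7 2 5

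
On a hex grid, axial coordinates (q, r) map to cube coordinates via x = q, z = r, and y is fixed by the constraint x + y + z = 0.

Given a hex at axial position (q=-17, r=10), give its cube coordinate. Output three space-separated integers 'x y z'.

x = q = -17
z = r = 10
y = -x - z = -(-17) - (10) = 7

Answer: -17 7 10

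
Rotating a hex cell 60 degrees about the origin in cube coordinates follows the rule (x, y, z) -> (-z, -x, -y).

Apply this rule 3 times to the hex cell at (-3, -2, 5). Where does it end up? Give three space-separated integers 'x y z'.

Answer: 3 2 -5

Derivation:
Start: (-3, -2, 5)
Step 1: (-3, -2, 5) -> (-(5), -(-3), -(-2)) = (-5, 3, 2)
Step 2: (-5, 3, 2) -> (-(2), -(-5), -(3)) = (-2, 5, -3)
Step 3: (-2, 5, -3) -> (-(-3), -(-2), -(5)) = (3, 2, -5)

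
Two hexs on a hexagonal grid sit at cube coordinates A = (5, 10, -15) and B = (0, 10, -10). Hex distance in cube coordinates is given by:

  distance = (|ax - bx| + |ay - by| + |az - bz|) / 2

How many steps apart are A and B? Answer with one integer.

Answer: 5

Derivation:
|ax - bx| = |5 - 0| = 5
|ay - by| = |10 - 10| = 0
|az - bz| = |-15 - (-10)| = 5
distance = (5 + 0 + 5) / 2 = 10 / 2 = 5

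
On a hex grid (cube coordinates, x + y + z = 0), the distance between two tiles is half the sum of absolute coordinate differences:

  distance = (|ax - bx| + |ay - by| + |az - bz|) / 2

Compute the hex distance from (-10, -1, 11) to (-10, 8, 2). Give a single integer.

Answer: 9

Derivation:
|ax - bx| = |-10 - (-10)| = 0
|ay - by| = |-1 - 8| = 9
|az - bz| = |11 - 2| = 9
distance = (0 + 9 + 9) / 2 = 18 / 2 = 9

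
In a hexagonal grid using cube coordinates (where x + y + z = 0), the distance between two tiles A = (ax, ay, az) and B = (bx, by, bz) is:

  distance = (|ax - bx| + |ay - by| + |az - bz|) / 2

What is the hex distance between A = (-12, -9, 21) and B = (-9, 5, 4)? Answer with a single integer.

|ax - bx| = |-12 - (-9)| = 3
|ay - by| = |-9 - 5| = 14
|az - bz| = |21 - 4| = 17
distance = (3 + 14 + 17) / 2 = 34 / 2 = 17

Answer: 17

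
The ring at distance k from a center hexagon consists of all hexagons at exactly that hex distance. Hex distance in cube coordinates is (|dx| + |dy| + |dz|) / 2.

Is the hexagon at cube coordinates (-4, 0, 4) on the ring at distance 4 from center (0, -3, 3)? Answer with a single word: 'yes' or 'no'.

Answer: yes

Derivation:
|px - cx| = |-4 - 0| = 4
|py - cy| = |0 - (-3)| = 3
|pz - cz| = |4 - 3| = 1
distance = (4+3+1)/2 = 8/2 = 4
radius = 4; distance == radius -> yes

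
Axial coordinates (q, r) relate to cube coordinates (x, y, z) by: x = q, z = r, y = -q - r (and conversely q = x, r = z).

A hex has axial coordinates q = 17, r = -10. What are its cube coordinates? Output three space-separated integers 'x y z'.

x = q = 17
z = r = -10
y = -x - z = -(17) - (-10) = -7

Answer: 17 -7 -10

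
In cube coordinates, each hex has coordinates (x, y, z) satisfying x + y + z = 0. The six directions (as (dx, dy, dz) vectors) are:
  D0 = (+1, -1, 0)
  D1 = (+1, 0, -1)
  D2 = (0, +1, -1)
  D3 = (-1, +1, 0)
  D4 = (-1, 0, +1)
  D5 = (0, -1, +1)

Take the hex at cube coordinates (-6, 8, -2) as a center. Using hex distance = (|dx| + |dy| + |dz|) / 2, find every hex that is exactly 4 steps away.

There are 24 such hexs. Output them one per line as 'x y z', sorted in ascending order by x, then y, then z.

Answer: -10 8 2
-10 9 1
-10 10 0
-10 11 -1
-10 12 -2
-9 7 2
-9 12 -3
-8 6 2
-8 12 -4
-7 5 2
-7 12 -5
-6 4 2
-6 12 -6
-5 4 1
-5 11 -6
-4 4 0
-4 10 -6
-3 4 -1
-3 9 -6
-2 4 -2
-2 5 -3
-2 6 -4
-2 7 -5
-2 8 -6

Derivation:
Walk ring at distance 4 from (-6, 8, -2):
Start at center + D4*4 = (-10, 8, 2)
  hex 0: (-10, 8, 2)
  hex 1: (-9, 7, 2)
  hex 2: (-8, 6, 2)
  hex 3: (-7, 5, 2)
  hex 4: (-6, 4, 2)
  hex 5: (-5, 4, 1)
  hex 6: (-4, 4, 0)
  hex 7: (-3, 4, -1)
  hex 8: (-2, 4, -2)
  hex 9: (-2, 5, -3)
  hex 10: (-2, 6, -4)
  hex 11: (-2, 7, -5)
  hex 12: (-2, 8, -6)
  hex 13: (-3, 9, -6)
  hex 14: (-4, 10, -6)
  hex 15: (-5, 11, -6)
  hex 16: (-6, 12, -6)
  hex 17: (-7, 12, -5)
  hex 18: (-8, 12, -4)
  hex 19: (-9, 12, -3)
  hex 20: (-10, 12, -2)
  hex 21: (-10, 11, -1)
  hex 22: (-10, 10, 0)
  hex 23: (-10, 9, 1)
Sorted: 24 hexes.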